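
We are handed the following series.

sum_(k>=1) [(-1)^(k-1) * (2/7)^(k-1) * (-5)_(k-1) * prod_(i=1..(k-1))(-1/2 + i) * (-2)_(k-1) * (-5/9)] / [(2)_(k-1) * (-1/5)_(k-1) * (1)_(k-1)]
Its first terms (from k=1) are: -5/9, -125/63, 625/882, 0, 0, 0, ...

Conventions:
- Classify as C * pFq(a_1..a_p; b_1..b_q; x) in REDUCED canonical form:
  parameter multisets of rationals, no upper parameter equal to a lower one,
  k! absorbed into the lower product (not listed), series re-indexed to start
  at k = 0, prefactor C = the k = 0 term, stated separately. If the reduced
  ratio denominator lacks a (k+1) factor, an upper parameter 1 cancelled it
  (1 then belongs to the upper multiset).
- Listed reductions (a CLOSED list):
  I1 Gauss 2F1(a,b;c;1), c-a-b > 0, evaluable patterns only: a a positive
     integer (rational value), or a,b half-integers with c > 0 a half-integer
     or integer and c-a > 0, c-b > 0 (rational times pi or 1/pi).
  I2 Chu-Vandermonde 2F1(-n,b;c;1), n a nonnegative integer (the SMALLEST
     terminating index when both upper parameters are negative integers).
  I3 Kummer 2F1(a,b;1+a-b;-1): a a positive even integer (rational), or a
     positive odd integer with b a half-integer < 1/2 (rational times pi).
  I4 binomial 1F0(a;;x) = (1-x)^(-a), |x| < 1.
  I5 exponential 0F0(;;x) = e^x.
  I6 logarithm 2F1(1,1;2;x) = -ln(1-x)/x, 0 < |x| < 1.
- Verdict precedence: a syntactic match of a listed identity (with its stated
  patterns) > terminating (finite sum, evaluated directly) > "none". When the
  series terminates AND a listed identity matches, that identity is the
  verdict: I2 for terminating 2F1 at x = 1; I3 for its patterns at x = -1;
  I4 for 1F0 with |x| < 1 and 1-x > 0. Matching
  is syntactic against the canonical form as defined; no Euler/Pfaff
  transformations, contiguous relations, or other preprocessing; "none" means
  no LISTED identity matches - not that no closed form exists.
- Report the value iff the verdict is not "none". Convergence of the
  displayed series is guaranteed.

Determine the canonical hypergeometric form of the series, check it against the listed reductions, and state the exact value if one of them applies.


Structural cue: t_0 = -5/9 here, and the (-1)^k factor (C = -5/9, x = -2/7) folds into the argument's sign.
Term ratio: r(k) = (-2/7) * (k-5) (k-2) (k+1/2) / [(k-1/5) (k+2) (k+1)] - rational in k, leading ratio (-2/7); with t_0 = -5/9, classification follows.

This is -5/9 * 3F2(-5, -2, 1/2; -1/5, 2; -2/7) in reduced canonical form. Verdict: terminating (-2 upstairs). 3 nonzero terms in all; added directly. Exact value: -1615/882.


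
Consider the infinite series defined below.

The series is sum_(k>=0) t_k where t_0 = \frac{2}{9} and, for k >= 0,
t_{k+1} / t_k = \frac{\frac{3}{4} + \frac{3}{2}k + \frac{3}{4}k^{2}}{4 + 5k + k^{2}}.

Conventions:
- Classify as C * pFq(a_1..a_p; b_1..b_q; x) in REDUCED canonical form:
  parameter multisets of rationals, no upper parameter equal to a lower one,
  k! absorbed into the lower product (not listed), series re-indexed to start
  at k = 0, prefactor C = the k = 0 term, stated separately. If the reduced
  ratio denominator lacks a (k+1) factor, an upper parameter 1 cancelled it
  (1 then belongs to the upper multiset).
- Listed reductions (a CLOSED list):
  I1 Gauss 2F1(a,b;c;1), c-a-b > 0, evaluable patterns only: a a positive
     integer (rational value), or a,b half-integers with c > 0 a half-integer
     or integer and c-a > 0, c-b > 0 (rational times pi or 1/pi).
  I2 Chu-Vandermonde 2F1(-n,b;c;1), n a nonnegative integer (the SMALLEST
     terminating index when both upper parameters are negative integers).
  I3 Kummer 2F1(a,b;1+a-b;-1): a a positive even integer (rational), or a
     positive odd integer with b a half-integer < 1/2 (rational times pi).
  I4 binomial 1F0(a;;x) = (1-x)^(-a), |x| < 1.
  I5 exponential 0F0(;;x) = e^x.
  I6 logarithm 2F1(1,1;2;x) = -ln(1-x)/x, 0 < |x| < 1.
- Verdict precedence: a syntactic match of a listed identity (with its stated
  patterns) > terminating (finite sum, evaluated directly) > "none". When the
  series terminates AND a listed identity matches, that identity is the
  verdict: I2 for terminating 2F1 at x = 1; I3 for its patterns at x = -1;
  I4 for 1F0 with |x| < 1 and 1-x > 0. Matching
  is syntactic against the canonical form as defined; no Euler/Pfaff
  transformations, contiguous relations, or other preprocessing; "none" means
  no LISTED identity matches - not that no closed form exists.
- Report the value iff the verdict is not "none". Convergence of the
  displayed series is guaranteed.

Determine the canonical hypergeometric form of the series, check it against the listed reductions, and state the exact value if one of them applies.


x = \frac{3}{4} here; the reduced form reads 2F1, upper {1, 1}, lower {4}, C = \frac{2}{9}. Verdict: none - at argument \frac{3}{4} the multisets {1, 1} ; {4} match no listed identity.

Key observation: t_0 being \frac{2}{9}, the expanded ratio factors over Q; C = 2/9, roots give parameters.
Ratio: r(k) = \frac{3}{4} * (k+1) (k+1) / [(k+4) (k+1)] ; factor over Q: parameters, x = \frac{3}{4}, and C = \frac{2}{9}.


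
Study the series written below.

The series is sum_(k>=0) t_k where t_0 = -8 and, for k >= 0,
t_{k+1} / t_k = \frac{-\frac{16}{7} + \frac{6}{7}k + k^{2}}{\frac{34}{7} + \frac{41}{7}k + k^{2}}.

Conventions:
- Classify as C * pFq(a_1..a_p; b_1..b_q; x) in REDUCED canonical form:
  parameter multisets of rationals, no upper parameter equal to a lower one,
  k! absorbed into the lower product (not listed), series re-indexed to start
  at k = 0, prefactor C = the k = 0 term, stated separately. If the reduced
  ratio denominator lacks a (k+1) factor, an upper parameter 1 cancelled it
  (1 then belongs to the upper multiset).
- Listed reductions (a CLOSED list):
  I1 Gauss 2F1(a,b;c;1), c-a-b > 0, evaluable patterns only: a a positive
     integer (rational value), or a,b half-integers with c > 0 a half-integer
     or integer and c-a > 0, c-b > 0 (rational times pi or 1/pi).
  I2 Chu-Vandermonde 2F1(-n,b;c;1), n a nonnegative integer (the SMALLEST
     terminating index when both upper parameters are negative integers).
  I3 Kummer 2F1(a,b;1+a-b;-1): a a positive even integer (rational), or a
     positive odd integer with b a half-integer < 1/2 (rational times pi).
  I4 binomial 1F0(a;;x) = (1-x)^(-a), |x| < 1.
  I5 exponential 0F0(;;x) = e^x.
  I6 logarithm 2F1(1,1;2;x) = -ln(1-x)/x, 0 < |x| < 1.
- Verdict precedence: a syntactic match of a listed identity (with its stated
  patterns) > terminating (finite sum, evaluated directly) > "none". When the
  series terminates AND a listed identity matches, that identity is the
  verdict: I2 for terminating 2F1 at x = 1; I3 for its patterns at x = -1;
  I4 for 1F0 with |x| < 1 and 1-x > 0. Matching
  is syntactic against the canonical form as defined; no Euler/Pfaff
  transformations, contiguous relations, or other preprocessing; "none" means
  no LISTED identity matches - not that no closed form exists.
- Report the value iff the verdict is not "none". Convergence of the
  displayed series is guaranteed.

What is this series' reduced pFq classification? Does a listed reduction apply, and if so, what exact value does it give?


Reduced: x = 1, 2F1, upper = {-\frac{8}{7}, 2}, lower = {\frac{34}{7}}, C = -8. Verdict: Gauss (I1, integer-parameter pattern) matches (x = 1: the Gamma ratio telescopes since c-a-b = 4 > 0 and a = 2 in Z>0). Sum: -\frac{216}{49}.

Structural cue: x = 1 and the expanded ratio factors over Q; C = -8, x = 1, roots give parameters.
Ratio: r(k) = 1 * (k-\frac{8}{7}) (k+2) / [(k+\frac{34}{7}) (k+1)] - poly over poly, x = 1 from leading terms; C = -8 at k = 0.


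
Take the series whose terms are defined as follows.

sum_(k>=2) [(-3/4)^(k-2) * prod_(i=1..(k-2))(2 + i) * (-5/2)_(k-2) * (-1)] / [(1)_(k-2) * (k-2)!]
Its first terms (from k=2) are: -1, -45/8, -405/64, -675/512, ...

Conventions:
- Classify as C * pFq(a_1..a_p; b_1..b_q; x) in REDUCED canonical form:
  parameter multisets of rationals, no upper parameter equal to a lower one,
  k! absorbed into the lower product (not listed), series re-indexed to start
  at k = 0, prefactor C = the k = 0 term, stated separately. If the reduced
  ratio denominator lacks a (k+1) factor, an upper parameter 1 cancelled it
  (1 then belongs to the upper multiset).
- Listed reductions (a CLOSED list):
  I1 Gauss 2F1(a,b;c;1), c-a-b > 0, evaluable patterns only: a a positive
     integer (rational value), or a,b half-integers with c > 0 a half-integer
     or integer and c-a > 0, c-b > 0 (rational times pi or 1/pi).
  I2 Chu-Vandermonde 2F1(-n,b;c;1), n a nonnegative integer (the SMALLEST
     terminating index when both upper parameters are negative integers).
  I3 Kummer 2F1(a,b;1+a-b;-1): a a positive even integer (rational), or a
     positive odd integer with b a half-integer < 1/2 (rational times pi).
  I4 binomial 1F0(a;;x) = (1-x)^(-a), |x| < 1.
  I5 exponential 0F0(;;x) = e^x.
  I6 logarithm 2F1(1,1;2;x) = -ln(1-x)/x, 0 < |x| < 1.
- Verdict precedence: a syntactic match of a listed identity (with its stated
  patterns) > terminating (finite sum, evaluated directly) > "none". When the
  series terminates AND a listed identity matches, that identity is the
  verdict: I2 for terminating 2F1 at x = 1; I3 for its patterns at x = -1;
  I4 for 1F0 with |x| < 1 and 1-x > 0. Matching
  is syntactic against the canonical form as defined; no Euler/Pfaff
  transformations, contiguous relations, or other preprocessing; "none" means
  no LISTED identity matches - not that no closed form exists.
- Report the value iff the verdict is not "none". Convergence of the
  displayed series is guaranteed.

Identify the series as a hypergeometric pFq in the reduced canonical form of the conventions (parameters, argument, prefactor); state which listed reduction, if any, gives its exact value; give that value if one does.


The series (x = -3/4) is 2F1: upper {-5/2, 3}, lower {1}, prefactor -1. Verdict: no listed reduction: x = -3/4 and upper {-5/2, 3} fail every I1-I6 pattern.

Structural cue: t_0 being -1, (1)_k (C = -1, x = -3/4) is k! itself.
Adjacent-term ratio: r(k) = (-3/4) * (k-5/2) (k+3) / [(k+1) (k+1)] - poly over poly, x = (-3/4) from leading terms; C = -1 at k = 0.


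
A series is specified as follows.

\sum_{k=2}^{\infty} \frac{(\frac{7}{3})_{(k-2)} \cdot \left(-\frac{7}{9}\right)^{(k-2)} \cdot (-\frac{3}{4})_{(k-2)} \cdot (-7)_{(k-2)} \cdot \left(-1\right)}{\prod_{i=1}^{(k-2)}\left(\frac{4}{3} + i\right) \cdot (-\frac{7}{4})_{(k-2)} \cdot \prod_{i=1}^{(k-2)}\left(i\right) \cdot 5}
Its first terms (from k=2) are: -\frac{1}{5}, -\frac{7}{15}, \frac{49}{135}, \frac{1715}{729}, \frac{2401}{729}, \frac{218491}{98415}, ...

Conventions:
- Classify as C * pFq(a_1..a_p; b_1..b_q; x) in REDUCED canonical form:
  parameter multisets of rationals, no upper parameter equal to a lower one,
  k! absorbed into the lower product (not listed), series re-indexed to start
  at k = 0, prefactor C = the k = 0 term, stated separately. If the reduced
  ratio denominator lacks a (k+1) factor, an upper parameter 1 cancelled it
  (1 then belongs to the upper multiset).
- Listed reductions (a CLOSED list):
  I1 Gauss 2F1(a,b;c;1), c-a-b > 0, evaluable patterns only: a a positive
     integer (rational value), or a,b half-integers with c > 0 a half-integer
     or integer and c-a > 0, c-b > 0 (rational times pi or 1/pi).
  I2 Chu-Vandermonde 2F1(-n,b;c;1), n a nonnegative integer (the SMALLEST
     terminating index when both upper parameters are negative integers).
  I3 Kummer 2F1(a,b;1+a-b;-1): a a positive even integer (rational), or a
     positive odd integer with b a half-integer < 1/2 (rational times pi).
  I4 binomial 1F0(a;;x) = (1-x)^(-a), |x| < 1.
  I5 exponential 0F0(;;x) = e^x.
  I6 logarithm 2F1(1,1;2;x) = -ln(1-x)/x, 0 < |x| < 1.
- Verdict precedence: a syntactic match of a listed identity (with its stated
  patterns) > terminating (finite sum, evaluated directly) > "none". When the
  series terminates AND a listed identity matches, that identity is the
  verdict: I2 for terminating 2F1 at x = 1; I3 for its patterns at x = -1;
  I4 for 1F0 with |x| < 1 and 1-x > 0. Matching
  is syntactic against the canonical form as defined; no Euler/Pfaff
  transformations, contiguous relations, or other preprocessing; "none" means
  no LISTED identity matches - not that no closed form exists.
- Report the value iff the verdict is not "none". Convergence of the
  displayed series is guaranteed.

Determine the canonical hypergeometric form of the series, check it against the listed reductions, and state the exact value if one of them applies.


The tell: t_0 being -\frac{1}{5}, the constant factors (C = -1/5) combine into one prefactor.
Step ratio: r(k) = -\frac{7}{9} * (k-7) (k-\frac{3}{4}) / [(k-\frac{7}{4}) (k+1)] - rational; roots negated = parameters, x = -\frac{7}{9}, C = -\frac{1}{5}.

Canonical form: C = -\frac{1}{5} times 2F1 with upper {-7, -\frac{3}{4}}, lower {-\frac{7}{4}}, x = -\frac{7}{9}. Verdict: terminating - upper -7 stops the sum at k = 7; the 8 terms are added exactly. Value: \frac{67108864}{7971615}.


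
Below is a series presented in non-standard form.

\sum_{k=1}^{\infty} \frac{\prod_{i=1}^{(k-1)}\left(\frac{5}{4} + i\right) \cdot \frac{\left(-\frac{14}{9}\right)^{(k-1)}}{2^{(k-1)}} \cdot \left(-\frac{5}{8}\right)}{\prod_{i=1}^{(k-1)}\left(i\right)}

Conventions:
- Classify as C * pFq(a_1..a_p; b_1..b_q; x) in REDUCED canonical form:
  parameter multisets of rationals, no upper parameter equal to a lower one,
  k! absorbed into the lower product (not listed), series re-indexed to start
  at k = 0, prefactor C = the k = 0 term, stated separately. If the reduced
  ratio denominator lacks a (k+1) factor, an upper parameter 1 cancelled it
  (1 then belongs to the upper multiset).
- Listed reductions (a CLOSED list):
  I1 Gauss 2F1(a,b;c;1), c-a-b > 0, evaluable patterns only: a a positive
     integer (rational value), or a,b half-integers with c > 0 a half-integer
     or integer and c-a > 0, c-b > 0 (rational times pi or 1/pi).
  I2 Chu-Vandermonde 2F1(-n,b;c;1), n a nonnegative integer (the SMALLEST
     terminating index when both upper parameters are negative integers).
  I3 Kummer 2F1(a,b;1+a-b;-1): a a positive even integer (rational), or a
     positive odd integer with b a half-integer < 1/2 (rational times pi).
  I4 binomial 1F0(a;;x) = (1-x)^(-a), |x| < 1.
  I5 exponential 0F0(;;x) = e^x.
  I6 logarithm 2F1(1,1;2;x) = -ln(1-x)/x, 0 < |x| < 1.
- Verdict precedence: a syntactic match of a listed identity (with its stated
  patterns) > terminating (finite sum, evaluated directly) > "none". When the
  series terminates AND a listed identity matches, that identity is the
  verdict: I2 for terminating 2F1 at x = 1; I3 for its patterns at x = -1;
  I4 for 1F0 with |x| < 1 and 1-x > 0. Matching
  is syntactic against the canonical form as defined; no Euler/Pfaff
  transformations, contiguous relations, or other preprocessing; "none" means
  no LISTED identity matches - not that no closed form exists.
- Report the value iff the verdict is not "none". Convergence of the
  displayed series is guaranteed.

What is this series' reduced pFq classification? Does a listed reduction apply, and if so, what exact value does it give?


Classification (C = -\frac{5}{8}): 1F0 with upper {\frac{9}{4}}, lower {-}, argument x = -\frac{7}{9}. Verdict: the I4 binomial reduction applies (the 1F0 binomial series: exponent -9/4, x = -\frac{7}{9}). Hence: \left(-\frac{5}{8}\right) \cdot \left(\frac{16}{9}\right)^{-\frac{9}{4}}.

Structural cue: x = -\frac{7}{9} and the two k-th powers (prefactor -5/8) combine into one argument.
Step ratio: r(k) = -\frac{7}{9} * (k+\frac{9}{4}) / [(k+1)] - rational in k, leading ratio -\frac{7}{9}; with t_0 = -\frac{5}{8}, classification follows.


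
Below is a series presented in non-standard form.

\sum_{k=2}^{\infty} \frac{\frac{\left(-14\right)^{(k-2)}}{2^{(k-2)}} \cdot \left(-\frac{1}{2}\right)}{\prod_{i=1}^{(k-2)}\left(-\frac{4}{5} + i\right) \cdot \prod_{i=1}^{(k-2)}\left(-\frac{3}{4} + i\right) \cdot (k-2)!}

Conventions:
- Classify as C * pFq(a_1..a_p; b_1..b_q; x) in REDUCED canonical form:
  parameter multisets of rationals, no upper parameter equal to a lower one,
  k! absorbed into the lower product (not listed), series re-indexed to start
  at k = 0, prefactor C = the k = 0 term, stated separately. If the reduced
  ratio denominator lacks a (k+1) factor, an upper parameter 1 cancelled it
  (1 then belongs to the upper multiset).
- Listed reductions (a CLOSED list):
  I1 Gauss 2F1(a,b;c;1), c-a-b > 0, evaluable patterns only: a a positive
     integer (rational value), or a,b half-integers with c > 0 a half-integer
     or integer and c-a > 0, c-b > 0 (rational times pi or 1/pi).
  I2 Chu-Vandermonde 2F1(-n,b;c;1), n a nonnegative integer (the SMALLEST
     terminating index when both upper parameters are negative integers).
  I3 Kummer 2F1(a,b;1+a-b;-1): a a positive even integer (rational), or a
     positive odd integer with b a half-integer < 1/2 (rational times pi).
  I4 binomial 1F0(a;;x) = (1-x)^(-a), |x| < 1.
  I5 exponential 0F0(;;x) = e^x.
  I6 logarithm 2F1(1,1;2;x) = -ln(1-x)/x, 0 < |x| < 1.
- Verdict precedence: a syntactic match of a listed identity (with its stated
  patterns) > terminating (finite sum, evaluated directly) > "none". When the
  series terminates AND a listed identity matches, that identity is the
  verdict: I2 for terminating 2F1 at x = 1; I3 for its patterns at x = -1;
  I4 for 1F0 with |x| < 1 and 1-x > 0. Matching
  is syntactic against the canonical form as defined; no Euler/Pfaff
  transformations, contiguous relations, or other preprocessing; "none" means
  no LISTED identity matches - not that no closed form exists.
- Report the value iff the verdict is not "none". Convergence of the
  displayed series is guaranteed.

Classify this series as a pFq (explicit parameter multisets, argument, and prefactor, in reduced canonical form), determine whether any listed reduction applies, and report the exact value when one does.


With C = -\frac{1}{2}: the canonical form is 0F2(-; \frac{1}{5}, \frac{1}{4}; -7). Verdict: none. A 0F2 with upper {-} fits none of I1-I6 at x = -7; the sum runs forever.

Structural cue: from the first term -\frac{1}{2}: the lower running product (C = -1/2, x = -7) is a rising factorial.
Step ratio: r(k) = -7 * 1 / [(k+\frac{1}{5}) (k+\frac{1}{4}) (k+1)] - rational; roots negated = parameters, x = -7, C = -\frac{1}{2}.


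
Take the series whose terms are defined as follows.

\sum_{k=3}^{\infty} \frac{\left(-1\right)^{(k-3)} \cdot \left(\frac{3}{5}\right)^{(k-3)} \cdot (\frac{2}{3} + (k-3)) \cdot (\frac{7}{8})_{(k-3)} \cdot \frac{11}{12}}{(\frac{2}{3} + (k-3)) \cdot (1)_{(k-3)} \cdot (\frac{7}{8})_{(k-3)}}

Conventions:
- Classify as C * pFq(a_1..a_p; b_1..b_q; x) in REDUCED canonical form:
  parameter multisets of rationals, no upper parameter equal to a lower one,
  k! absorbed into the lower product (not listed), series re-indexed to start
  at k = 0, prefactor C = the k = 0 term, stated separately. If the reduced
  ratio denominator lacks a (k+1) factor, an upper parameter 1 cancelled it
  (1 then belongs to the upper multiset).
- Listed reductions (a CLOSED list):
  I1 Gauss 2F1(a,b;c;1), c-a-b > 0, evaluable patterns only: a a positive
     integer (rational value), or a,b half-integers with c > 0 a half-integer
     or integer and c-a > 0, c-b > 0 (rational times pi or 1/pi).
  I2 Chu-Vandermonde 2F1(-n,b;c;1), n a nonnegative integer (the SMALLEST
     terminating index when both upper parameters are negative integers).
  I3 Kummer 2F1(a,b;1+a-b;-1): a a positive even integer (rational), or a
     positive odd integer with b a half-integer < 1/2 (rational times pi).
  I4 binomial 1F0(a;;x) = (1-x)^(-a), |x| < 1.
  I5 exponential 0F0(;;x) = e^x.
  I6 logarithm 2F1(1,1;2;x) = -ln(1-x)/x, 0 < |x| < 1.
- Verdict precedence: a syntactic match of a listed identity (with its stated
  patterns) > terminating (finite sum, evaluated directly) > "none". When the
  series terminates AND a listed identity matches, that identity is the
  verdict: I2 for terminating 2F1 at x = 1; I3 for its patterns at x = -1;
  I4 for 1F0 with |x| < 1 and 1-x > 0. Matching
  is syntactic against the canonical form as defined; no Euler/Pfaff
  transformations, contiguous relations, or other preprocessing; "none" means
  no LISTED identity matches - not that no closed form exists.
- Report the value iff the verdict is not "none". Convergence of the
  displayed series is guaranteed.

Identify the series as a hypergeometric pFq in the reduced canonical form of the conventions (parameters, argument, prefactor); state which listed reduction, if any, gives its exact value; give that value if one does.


The series (x = -\frac{3}{5}) is 0F0: upper {-}, lower {-}, prefactor \frac{11}{12}. Verdict: this is the exponential series (I5) (the 0F0 exponential series at x = -\frac{3}{5}). Sum: \frac{11}{12} \cdot e^{-\frac{3}{5}}.

Key step: from the first term \frac{11}{12}: the (-1)^k factor (C = 11/12, x = -3/5) folds into the argument's sign.
Step ratio: r(k) = -\frac{3}{5} * 1 / [(k+1)] - rational in k, leading ratio -\frac{3}{5}; with t_0 = \frac{11}{12}, classification follows.


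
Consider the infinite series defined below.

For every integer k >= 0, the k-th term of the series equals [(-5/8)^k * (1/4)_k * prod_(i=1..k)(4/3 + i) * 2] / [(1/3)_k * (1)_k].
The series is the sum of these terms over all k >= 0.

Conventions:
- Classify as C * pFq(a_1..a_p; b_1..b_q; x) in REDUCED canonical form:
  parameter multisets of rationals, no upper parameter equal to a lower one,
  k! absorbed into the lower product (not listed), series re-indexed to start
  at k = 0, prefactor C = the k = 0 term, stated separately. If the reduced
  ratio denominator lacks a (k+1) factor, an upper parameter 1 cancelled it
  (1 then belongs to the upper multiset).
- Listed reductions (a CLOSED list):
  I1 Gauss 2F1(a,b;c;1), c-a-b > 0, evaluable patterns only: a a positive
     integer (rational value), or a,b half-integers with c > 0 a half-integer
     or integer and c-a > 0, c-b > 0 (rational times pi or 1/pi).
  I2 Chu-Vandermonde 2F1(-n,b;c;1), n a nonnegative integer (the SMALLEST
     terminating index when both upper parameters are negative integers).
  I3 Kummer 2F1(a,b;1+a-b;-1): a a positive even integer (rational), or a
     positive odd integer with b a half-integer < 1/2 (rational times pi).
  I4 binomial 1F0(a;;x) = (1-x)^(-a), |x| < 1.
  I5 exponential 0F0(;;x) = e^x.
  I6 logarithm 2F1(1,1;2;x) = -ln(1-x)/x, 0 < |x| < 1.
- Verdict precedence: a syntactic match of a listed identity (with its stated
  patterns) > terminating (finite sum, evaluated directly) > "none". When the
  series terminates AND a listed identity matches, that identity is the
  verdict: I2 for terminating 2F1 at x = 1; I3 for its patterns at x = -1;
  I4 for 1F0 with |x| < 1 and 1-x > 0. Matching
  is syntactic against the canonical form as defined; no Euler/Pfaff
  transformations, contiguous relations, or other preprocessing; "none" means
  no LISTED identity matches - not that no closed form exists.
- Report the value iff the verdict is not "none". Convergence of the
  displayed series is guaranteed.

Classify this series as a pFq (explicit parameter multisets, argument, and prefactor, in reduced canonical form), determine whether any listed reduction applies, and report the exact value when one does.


Reduced: x = -5/8, 2F1, upper = {1/4, 7/3}, lower = {1/3}, C = 2. Verdict: none - at argument -5/8 the multisets {1/4, 7/3} ; {1/3} match no listed identity.

Key observation: with t_0 = 2, (1)_k (prefactor 2) is k! itself.
Step ratio: r(k) = (-5/8) * (k+1/4) (k+7/3) / [(k+1/3) (k+1)] - rational; roots negated = parameters, x = (-5/8), C = 2.


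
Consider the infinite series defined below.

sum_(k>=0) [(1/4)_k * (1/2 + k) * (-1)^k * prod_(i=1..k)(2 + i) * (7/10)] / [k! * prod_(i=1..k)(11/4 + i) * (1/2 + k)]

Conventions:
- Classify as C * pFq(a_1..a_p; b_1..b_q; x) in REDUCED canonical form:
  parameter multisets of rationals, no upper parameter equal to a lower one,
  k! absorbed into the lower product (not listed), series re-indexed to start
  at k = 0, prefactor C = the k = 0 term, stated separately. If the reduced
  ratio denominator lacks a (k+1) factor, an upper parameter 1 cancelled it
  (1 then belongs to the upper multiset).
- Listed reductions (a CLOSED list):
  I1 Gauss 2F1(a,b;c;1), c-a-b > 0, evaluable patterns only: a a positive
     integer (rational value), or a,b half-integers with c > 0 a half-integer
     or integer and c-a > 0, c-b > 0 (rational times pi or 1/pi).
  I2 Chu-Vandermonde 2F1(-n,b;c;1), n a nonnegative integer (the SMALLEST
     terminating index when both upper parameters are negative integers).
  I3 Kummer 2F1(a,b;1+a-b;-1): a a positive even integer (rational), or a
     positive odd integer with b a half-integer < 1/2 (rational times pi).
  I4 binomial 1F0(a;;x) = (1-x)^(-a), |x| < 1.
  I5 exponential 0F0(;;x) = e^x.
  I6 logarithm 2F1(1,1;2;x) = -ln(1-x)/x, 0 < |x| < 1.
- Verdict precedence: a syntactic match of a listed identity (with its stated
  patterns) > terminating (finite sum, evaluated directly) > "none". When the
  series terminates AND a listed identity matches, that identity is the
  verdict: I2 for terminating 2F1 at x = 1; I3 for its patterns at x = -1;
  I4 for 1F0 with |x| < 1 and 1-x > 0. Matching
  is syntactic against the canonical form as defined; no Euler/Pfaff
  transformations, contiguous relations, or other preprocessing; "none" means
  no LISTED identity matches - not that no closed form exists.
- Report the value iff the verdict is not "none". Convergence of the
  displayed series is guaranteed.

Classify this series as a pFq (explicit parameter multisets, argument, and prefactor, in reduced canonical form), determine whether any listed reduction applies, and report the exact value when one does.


Structural cue: t_0 being 7/10, k + 1/2 divides numerator and denominator alike; prefactor 7/10 after cancelling.
Term ratio: r(k) = (-1) * (k+1/4) (k+3) / [(k+15/4) (k+1)] - rational in k, leading ratio (-1); with t_0 = 7/10, classification follows.

At argument -1: a 2F1 with upper {1/4, 3}, lower {15/4}, scaled by C = 7/10. Verdict: no listed reduction: x = -1 and upper {1/4, 3} fail every I1-I6 pattern.


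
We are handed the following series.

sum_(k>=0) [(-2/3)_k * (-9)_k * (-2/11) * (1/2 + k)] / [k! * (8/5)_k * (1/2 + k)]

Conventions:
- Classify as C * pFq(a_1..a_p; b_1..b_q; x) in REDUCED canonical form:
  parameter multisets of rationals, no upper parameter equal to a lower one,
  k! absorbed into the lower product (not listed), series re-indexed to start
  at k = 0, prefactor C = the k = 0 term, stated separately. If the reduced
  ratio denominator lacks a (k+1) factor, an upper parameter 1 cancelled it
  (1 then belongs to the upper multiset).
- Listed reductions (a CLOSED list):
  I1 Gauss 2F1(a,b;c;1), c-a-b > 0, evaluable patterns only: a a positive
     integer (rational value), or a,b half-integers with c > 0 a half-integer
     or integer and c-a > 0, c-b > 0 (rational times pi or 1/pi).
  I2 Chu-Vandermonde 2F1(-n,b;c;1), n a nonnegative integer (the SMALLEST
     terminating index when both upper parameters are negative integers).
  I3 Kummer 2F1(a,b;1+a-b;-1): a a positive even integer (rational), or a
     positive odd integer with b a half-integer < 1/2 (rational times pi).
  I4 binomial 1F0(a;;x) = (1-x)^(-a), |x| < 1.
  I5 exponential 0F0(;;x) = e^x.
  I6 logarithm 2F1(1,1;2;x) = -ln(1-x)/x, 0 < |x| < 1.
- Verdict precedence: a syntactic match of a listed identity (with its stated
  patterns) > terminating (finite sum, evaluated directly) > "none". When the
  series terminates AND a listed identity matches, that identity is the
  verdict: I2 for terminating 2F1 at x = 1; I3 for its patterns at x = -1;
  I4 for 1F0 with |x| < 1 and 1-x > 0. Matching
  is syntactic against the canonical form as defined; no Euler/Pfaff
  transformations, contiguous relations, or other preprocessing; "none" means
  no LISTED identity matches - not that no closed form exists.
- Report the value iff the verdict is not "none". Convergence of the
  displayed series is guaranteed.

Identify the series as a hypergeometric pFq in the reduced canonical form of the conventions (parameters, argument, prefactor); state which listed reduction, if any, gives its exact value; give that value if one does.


The series (x = 1) is 2F1: upper {-9, -2/3}, lower {8/5}, prefactor -2/11. Verdict: Vandermonde's identity (I2) fires (terminating 2F1 at x = 1 with n = 9, b = -2/3, c = 8/5). Its exact value is -2905379971298/4284126059499.

Key step: x = 1 and k + 1/2 divides numerator and denominator alike; prefactor -2/11 after cancelling.
Term ratio: r(k) = 1 * (k-9) (k-2/3) / [(k+8/5) (k+1)] - rational in k. x = 1; t_0 = -2/11; negate the roots.


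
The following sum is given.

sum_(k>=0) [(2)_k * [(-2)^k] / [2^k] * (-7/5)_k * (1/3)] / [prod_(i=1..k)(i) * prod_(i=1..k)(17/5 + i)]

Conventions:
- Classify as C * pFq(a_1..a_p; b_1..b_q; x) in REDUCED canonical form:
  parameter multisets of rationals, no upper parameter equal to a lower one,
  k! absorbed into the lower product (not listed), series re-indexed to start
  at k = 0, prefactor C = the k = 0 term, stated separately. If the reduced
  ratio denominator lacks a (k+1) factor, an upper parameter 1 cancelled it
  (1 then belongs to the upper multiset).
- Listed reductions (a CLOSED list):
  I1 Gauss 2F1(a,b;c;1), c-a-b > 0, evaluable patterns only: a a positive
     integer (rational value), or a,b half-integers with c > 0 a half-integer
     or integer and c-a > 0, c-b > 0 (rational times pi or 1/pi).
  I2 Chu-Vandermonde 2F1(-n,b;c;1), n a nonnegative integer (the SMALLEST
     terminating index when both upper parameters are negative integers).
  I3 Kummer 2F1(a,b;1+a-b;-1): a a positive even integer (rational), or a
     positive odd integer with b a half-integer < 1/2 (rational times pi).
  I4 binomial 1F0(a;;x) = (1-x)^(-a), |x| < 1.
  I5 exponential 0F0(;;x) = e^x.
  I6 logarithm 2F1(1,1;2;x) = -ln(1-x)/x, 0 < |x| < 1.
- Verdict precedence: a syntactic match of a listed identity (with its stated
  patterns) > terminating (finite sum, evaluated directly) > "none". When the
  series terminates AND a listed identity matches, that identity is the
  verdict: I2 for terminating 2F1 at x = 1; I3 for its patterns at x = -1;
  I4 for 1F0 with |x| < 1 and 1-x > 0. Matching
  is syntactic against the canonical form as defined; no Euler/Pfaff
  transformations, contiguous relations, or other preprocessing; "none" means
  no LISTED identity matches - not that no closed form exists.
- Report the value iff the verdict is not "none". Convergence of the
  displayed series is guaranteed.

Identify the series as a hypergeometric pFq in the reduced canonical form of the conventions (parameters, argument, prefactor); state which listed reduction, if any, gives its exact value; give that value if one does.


x = -1 here; the reduced form reads 2F1, upper {-7/5, 2}, lower {22/5}, C = 1/3. Verdict: the Kummer evaluation I3 matches (x = -1; c = 22/5 equals 1+a-b for upper {-7/5, 2}: listed pattern). Sum: 17/30.

Key observation: t_0 being 1/3, the product of the first k integers (C = 1/3) is k!.
Consecutive-term ratio: r(k) = (-1) * (k-7/5) (k+2) / [(k+22/5) (k+1)] - poly over poly, x = (-1) from leading terms; C = 1/3 at k = 0.


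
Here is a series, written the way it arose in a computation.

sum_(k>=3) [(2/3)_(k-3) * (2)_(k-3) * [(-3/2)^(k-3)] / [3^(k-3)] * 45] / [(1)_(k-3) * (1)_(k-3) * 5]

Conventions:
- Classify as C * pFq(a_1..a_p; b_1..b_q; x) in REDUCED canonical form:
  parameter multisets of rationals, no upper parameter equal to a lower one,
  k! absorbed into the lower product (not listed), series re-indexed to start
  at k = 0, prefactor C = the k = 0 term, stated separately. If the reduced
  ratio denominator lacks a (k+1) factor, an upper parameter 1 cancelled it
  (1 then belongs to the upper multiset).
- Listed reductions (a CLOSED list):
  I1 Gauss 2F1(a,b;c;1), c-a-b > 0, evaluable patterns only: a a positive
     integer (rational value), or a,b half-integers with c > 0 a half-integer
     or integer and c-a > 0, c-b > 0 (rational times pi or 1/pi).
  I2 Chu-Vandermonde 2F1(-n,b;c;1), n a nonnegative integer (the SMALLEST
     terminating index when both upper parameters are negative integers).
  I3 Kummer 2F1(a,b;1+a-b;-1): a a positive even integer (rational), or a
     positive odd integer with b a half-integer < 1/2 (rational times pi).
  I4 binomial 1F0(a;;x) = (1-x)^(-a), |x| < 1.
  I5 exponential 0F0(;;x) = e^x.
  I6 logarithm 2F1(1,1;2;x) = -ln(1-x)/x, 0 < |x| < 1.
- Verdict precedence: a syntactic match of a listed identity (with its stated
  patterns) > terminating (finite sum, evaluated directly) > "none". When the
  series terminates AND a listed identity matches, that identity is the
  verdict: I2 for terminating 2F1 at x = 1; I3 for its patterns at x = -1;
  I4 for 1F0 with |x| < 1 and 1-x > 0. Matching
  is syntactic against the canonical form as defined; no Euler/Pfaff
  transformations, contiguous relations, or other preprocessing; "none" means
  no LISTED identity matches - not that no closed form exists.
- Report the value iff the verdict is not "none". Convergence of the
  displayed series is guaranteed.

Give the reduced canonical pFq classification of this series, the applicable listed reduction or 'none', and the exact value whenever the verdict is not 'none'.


Key observation: t_0 being 9, (1)_k (prefactor 9) is k! itself.
Step ratio: r(k) = (-1/2) * (k+2/3) (k+2) / [(k+1) (k+1)] - poly over poly, x = (-1/2) from leading terms; C = 9 at k = 0.

x = -1/2 here; the reduced form reads 2F1, upper {2/3, 2}, lower {1}, C = 9. Verdict: none. No listed pattern accepts 2F1(2/3, 2; 1; -1/2).


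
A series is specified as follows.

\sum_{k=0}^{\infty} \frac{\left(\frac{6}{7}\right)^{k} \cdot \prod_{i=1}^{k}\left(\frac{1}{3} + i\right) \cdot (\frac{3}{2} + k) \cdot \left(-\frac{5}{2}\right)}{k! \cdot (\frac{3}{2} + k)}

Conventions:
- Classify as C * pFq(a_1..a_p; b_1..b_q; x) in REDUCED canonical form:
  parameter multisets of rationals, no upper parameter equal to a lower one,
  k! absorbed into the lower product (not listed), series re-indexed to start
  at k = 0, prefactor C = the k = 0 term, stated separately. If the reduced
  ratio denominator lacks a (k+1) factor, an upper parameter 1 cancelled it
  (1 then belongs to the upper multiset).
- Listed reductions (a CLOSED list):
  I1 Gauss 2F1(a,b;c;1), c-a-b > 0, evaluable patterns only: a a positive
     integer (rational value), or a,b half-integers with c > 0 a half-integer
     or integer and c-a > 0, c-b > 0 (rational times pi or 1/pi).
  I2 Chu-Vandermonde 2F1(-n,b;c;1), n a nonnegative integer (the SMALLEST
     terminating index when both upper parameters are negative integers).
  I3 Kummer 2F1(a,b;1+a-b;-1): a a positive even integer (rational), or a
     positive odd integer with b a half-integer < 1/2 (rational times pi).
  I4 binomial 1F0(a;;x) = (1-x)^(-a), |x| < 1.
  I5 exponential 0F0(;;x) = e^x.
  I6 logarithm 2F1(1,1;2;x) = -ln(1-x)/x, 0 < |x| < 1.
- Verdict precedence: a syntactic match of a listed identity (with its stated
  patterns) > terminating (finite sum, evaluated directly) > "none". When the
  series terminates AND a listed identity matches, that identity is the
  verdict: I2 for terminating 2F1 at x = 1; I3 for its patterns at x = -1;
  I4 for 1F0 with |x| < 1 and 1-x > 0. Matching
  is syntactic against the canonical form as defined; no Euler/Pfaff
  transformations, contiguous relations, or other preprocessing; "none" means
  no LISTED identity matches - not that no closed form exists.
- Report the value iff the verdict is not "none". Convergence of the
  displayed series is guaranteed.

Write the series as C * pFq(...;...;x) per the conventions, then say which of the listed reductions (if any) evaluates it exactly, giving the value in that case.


x = \frac{6}{7} here; the reduced form reads 1F0, upper {\frac{4}{3}}, lower {-}, C = -\frac{5}{2}. Verdict: this is the binomial series (I4) (the 1F0 binomial series: exponent -4/3, x = \frac{6}{7}). Hence: \left(-\frac{5}{2}\right) \cdot \left(\frac{1}{7}\right)^{-\frac{4}{3}}.

Structural cue: from the first term -\frac{5}{2}: k + 3/2 divides numerator and denominator alike; C = -5/2 after cancelling.
Adjacent-term ratio: r(k) = \frac{6}{7} * (k+\frac{4}{3}) / [(k+1)] ; factor over Q: parameters, x = \frac{6}{7}, and C = -\frac{5}{2}.


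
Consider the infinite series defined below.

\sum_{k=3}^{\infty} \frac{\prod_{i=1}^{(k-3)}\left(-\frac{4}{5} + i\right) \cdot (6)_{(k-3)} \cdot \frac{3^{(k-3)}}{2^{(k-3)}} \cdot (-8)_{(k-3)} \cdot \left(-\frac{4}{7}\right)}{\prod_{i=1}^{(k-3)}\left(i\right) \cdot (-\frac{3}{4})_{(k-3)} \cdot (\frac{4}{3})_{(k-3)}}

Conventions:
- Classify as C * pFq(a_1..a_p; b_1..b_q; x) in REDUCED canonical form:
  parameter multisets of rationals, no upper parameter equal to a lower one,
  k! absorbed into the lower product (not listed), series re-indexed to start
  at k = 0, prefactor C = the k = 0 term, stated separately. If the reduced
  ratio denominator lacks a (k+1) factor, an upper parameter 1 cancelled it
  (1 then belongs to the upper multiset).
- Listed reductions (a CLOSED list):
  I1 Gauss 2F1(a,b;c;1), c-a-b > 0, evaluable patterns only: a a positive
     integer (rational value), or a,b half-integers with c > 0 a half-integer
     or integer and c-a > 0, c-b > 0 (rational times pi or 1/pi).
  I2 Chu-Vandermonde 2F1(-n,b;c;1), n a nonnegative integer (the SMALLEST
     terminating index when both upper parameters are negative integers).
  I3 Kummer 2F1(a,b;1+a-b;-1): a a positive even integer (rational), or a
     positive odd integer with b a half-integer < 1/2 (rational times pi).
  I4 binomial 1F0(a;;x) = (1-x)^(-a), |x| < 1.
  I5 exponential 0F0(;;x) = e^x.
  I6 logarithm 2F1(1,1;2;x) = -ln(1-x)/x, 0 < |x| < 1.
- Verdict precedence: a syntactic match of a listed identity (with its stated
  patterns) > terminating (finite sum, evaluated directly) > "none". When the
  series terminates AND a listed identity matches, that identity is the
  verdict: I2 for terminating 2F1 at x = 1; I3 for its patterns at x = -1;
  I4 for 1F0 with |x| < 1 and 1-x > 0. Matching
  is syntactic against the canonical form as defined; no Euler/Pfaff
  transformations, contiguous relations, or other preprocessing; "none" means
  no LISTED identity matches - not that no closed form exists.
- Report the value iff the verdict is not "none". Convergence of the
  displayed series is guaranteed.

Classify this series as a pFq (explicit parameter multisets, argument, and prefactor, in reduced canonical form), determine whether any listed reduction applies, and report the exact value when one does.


Reduced: x = \frac{3}{2}, 3F2, upper = {-8, \frac{1}{5}, 6}, lower = {-\frac{3}{4}, \frac{4}{3}}, C = -\frac{4}{7}. Verdict: terminating (-8 upstairs). 9 nonzero terms in all; added directly. Hence: \frac{2612749276852252}{3919677734375}.

The tell: t_0 = -\frac{4}{7} here, and the running product (C = -4/7, x = 3/2) telescopes to a rising factorial.
Consecutive-term ratio: r(k) = \frac{3}{2} * (k-8) (k+\frac{1}{5}) (k+6) / [(k-\frac{3}{4}) (k+\frac{4}{3}) (k+1)] - rational in k. x = \frac{3}{2}; t_0 = -\frac{4}{7}; negate the roots.


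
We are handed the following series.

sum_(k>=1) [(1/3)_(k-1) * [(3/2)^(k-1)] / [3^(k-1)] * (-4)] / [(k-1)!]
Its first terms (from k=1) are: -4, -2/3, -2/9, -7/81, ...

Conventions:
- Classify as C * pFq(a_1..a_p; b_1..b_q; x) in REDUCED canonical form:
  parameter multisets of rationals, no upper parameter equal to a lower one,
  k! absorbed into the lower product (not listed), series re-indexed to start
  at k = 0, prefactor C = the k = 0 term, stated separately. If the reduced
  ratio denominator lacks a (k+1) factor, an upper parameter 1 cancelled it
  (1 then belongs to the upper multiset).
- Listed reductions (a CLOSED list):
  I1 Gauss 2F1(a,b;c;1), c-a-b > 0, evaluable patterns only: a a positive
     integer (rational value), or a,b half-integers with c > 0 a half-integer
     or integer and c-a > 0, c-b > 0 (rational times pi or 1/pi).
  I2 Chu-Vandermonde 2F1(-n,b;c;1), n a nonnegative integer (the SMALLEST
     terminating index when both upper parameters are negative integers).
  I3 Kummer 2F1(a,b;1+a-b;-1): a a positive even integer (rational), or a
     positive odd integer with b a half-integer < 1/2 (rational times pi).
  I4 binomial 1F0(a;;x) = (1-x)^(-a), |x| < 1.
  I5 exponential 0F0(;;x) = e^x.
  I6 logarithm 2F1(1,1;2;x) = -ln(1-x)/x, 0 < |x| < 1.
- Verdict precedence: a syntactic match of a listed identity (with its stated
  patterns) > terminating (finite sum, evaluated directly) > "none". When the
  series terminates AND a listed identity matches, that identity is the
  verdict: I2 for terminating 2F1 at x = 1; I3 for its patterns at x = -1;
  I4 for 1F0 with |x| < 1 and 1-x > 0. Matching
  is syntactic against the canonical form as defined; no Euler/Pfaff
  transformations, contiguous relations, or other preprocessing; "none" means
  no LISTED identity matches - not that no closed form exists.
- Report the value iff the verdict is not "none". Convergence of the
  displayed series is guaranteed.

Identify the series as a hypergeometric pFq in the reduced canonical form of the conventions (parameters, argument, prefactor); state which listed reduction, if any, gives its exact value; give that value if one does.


The tell: x = (1/2) and the two k-th powers (C = -4) combine into one argument.
Consecutive-term ratio: r(k) = (1/2) * (k+1/3) / [(k+1)] - rational in k. x = (1/2); t_0 = -4; negate the roots.

Prefactor -4, argument 1/2: 1F0 with upper {1/3} over lower {-}. Verdict at x = 1/2: the binomial series (I4) matches (the 1F0 binomial series: exponent -1/3, x = 1/2). Value: (-4) * (1/2)^(-1/3).
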